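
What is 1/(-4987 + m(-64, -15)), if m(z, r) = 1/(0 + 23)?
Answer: -23/114700 ≈ -0.00020052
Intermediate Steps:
m(z, r) = 1/23
1/(-4987 + m(-64, -15)) = 1/(-4987 + 1/23) = 1/(-114700/23) = -23/114700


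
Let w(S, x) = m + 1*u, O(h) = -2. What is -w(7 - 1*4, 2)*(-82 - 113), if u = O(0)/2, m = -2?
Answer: -585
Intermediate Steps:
u = -1 (u = -2/2 = -2*½ = -1)
w(S, x) = -3 (w(S, x) = -2 + 1*(-1) = -2 - 1 = -3)
-w(7 - 1*4, 2)*(-82 - 113) = -(-3)*(-82 - 113) = -(-3)*(-195) = -1*585 = -585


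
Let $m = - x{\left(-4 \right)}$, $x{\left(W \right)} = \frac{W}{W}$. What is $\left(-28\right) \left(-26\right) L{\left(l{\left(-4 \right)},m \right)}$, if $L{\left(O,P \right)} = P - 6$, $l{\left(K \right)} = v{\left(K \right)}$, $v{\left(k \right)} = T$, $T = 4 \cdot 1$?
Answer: $-5096$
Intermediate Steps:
$T = 4$
$v{\left(k \right)} = 4$
$x{\left(W \right)} = 1$
$l{\left(K \right)} = 4$
$m = -1$ ($m = \left(-1\right) 1 = -1$)
$L{\left(O,P \right)} = -6 + P$ ($L{\left(O,P \right)} = P - 6 = -6 + P$)
$\left(-28\right) \left(-26\right) L{\left(l{\left(-4 \right)},m \right)} = \left(-28\right) \left(-26\right) \left(-6 - 1\right) = 728 \left(-7\right) = -5096$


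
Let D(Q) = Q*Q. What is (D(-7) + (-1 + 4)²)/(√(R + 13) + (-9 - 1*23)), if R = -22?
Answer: -1856/1033 - 174*I/1033 ≈ -1.7967 - 0.16844*I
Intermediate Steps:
D(Q) = Q²
(D(-7) + (-1 + 4)²)/(√(R + 13) + (-9 - 1*23)) = ((-7)² + (-1 + 4)²)/(√(-22 + 13) + (-9 - 1*23)) = (49 + 3²)/(√(-9) + (-9 - 23)) = (49 + 9)/(3*I - 32) = 58/(-32 + 3*I) = 58*((-32 - 3*I)/1033) = 58*(-32 - 3*I)/1033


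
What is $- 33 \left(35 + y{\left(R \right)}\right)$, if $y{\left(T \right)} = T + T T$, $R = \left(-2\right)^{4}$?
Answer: $-10131$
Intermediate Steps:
$R = 16$
$y{\left(T \right)} = T + T^{2}$
$- 33 \left(35 + y{\left(R \right)}\right) = - 33 \left(35 + 16 \left(1 + 16\right)\right) = - 33 \left(35 + 16 \cdot 17\right) = - 33 \left(35 + 272\right) = \left(-33\right) 307 = -10131$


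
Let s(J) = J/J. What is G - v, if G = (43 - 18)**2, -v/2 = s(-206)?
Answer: 627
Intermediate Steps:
s(J) = 1
v = -2 (v = -2*1 = -2)
G = 625 (G = 25**2 = 625)
G - v = 625 - 1*(-2) = 625 + 2 = 627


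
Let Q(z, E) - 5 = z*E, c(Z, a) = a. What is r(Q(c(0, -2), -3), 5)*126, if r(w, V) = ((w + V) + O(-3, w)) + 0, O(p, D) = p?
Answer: 1638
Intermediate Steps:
Q(z, E) = 5 + E*z (Q(z, E) = 5 + z*E = 5 + E*z)
r(w, V) = -3 + V + w (r(w, V) = ((w + V) - 3) + 0 = ((V + w) - 3) + 0 = (-3 + V + w) + 0 = -3 + V + w)
r(Q(c(0, -2), -3), 5)*126 = (-3 + 5 + (5 - 3*(-2)))*126 = (-3 + 5 + (5 + 6))*126 = (-3 + 5 + 11)*126 = 13*126 = 1638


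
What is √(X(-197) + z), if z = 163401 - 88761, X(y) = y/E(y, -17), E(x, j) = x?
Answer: √74641 ≈ 273.21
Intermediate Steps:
X(y) = 1 (X(y) = y/y = 1)
z = 74640
√(X(-197) + z) = √(1 + 74640) = √74641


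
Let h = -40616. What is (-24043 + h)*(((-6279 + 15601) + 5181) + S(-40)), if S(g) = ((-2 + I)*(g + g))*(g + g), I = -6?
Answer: 2372791323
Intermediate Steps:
S(g) = -32*g² (S(g) = ((-2 - 6)*(g + g))*(g + g) = (-16*g)*(2*g) = -32*g²)
(-24043 + h)*(((-6279 + 15601) + 5181) + S(-40)) = (-24043 - 40616)*(((-6279 + 15601) + 5181) - 32*(-40)²) = -64659*((9322 + 5181) - 32*1600) = -64659*(14503 - 51200) = -64659*(-36697) = 2372791323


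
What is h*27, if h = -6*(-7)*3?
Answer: 3402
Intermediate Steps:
h = 126 (h = 42*3 = 126)
h*27 = 126*27 = 3402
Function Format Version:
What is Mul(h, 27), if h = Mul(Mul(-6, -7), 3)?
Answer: 3402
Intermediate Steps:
h = 126 (h = Mul(42, 3) = 126)
Mul(h, 27) = Mul(126, 27) = 3402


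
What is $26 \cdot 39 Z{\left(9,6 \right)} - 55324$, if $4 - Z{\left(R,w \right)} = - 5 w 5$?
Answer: $100832$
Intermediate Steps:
$Z{\left(R,w \right)} = 4 + 25 w$ ($Z{\left(R,w \right)} = 4 - - 5 w 5 = 4 - - 25 w = 4 + 25 w$)
$26 \cdot 39 Z{\left(9,6 \right)} - 55324 = 26 \cdot 39 \left(4 + 25 \cdot 6\right) - 55324 = 1014 \left(4 + 150\right) - 55324 = 1014 \cdot 154 - 55324 = 156156 - 55324 = 100832$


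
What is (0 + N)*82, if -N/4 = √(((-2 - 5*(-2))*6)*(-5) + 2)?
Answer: -328*I*√238 ≈ -5060.1*I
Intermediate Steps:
N = -4*I*√238 (N = -4*√(((-2 - 5*(-2))*6)*(-5) + 2) = -4*√(((-2 + 10)*6)*(-5) + 2) = -4*√((8*6)*(-5) + 2) = -4*√(48*(-5) + 2) = -4*√(-240 + 2) = -4*I*√238 ≈ -61.709*I)
(0 + N)*82 = (0 - 4*I*√238)*82 = -4*I*√238*82 = -328*I*√238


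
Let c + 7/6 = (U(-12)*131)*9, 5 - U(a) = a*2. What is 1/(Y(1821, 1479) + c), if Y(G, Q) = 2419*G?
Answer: 6/26635133 ≈ 2.2527e-7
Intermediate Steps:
U(a) = 5 - 2*a (U(a) = 5 - a*2 = 5 - 2*a)
c = 205139/6 (c = -7/6 + ((5 - 2*(-12))*131)*9 = -7/6 + ((5 + 24)*131)*9 = -7/6 + (29*131)*9 = -7/6 + 3799*9 = -7/6 + 34191 = 205139/6 ≈ 34190.)
1/(Y(1821, 1479) + c) = 1/(2419*1821 + 205139/6) = 1/(4404999 + 205139/6) = 1/(26635133/6) = 6/26635133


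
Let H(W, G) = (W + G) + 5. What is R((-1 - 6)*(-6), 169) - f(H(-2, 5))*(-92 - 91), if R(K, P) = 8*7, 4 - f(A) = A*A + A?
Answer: -12388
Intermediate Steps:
H(W, G) = 5 + G + W (H(W, G) = (G + W) + 5 = 5 + G + W)
f(A) = 4 - A - A**2 (f(A) = 4 - (A*A + A) = 4 - (A**2 + A) = 4 - (A + A**2) = 4 + (-A - A**2) = 4 - A - A**2)
R(K, P) = 56
R((-1 - 6)*(-6), 169) - f(H(-2, 5))*(-92 - 91) = 56 - (4 - (5 + 5 - 2) - (5 + 5 - 2)**2)*(-92 - 91) = 56 - (4 - 1*8 - 1*8**2)*(-183) = 56 - (4 - 8 - 1*64)*(-183) = 56 - (4 - 8 - 64)*(-183) = 56 - (-68)*(-183) = 56 - 1*12444 = 56 - 12444 = -12388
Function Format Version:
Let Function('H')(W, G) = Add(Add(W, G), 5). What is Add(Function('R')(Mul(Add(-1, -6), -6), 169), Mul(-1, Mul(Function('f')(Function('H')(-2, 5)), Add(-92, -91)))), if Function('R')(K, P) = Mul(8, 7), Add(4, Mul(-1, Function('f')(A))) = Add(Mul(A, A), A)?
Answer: -12388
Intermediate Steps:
Function('H')(W, G) = Add(5, G, W) (Function('H')(W, G) = Add(Add(G, W), 5) = Add(5, G, W))
Function('f')(A) = Add(4, Mul(-1, A), Mul(-1, Pow(A, 2))) (Function('f')(A) = Add(4, Mul(-1, Add(Mul(A, A), A))) = Add(4, Mul(-1, Add(Pow(A, 2), A))) = Add(4, Mul(-1, Add(A, Pow(A, 2)))) = Add(4, Add(Mul(-1, A), Mul(-1, Pow(A, 2)))) = Add(4, Mul(-1, A), Mul(-1, Pow(A, 2))))
Function('R')(K, P) = 56
Add(Function('R')(Mul(Add(-1, -6), -6), 169), Mul(-1, Mul(Function('f')(Function('H')(-2, 5)), Add(-92, -91)))) = Add(56, Mul(-1, Mul(Add(4, Mul(-1, Add(5, 5, -2)), Mul(-1, Pow(Add(5, 5, -2), 2))), Add(-92, -91)))) = Add(56, Mul(-1, Mul(Add(4, Mul(-1, 8), Mul(-1, Pow(8, 2))), -183))) = Add(56, Mul(-1, Mul(Add(4, -8, Mul(-1, 64)), -183))) = Add(56, Mul(-1, Mul(Add(4, -8, -64), -183))) = Add(56, Mul(-1, Mul(-68, -183))) = Add(56, Mul(-1, 12444)) = Add(56, -12444) = -12388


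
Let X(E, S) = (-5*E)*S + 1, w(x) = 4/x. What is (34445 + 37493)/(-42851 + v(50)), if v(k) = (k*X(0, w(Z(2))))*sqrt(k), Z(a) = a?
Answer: -3082615238/1836083201 - 17984500*sqrt(2)/1836083201 ≈ -1.6928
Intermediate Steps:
X(E, S) = 1 - 5*E*S (X(E, S) = -5*E*S + 1 = 1 - 5*E*S)
v(k) = k**(3/2) (v(k) = (k*(1 - 5*0*4/2))*sqrt(k) = (k*(1 - 5*0*4*(1/2)))*sqrt(k) = (k*(1 - 5*0*2))*sqrt(k) = (k*(1 + 0))*sqrt(k) = (k*1)*sqrt(k) = k*sqrt(k) = k**(3/2))
(34445 + 37493)/(-42851 + v(50)) = (34445 + 37493)/(-42851 + 50**(3/2)) = 71938/(-42851 + 250*sqrt(2))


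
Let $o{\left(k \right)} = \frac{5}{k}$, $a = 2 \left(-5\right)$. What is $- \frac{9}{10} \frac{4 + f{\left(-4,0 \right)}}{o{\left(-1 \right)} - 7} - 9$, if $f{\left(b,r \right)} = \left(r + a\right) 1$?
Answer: $- \frac{189}{20} \approx -9.45$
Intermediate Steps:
$a = -10$
$f{\left(b,r \right)} = -10 + r$ ($f{\left(b,r \right)} = \left(r - 10\right) 1 = \left(-10 + r\right) 1 = -10 + r$)
$- \frac{9}{10} \frac{4 + f{\left(-4,0 \right)}}{o{\left(-1 \right)} - 7} - 9 = - \frac{9}{10} \frac{4 + \left(-10 + 0\right)}{\frac{5}{-1} - 7} - 9 = \left(-9\right) \frac{1}{10} \frac{4 - 10}{5 \left(-1\right) - 7} - 9 = - \frac{9 \left(- \frac{6}{-5 - 7}\right)}{10} - 9 = - \frac{9 \left(- \frac{6}{-12}\right)}{10} - 9 = - \frac{9 \left(\left(-6\right) \left(- \frac{1}{12}\right)\right)}{10} - 9 = \left(- \frac{9}{10}\right) \frac{1}{2} - 9 = - \frac{9}{20} - 9 = - \frac{189}{20}$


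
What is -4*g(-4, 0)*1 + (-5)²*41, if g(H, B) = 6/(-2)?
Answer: 1037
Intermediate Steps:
g(H, B) = -3 (g(H, B) = 6*(-½) = -3)
-4*g(-4, 0)*1 + (-5)²*41 = -4*(-3)*1 + (-5)²*41 = 12*1 + 25*41 = 12 + 1025 = 1037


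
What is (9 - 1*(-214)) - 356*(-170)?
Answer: 60743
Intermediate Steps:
(9 - 1*(-214)) - 356*(-170) = (9 + 214) + 60520 = 223 + 60520 = 60743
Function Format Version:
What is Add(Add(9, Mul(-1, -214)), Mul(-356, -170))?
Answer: 60743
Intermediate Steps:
Add(Add(9, Mul(-1, -214)), Mul(-356, -170)) = Add(Add(9, 214), 60520) = Add(223, 60520) = 60743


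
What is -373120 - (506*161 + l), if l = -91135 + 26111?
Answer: -389562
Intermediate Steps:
l = -65024
-373120 - (506*161 + l) = -373120 - (506*161 - 65024) = -373120 - (81466 - 65024) = -373120 - 1*16442 = -373120 - 16442 = -389562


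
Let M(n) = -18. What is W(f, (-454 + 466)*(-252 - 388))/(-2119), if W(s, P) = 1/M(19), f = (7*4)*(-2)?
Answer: 1/38142 ≈ 2.6218e-5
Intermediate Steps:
f = -56 (f = 28*(-2) = -56)
W(s, P) = -1/18 (W(s, P) = 1/(-18) = -1/18)
W(f, (-454 + 466)*(-252 - 388))/(-2119) = -1/18/(-2119) = -1/18*(-1/2119) = 1/38142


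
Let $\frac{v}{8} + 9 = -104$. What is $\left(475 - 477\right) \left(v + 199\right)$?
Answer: $1410$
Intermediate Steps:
$v = -904$ ($v = -72 + 8 \left(-104\right) = -72 - 832 = -904$)
$\left(475 - 477\right) \left(v + 199\right) = \left(475 - 477\right) \left(-904 + 199\right) = \left(-2\right) \left(-705\right) = 1410$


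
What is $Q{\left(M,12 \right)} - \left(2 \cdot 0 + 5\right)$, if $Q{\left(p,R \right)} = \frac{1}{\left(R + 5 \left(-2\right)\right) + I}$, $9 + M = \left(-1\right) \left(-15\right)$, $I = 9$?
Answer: $- \frac{54}{11} \approx -4.9091$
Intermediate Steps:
$M = 6$ ($M = -9 - -15 = -9 + 15 = 6$)
$Q{\left(p,R \right)} = \frac{1}{-1 + R}$ ($Q{\left(p,R \right)} = \frac{1}{\left(R + 5 \left(-2\right)\right) + 9} = \frac{1}{\left(R - 10\right) + 9} = \frac{1}{\left(-10 + R\right) + 9} = \frac{1}{-1 + R}$)
$Q{\left(M,12 \right)} - \left(2 \cdot 0 + 5\right) = \frac{1}{-1 + 12} - \left(2 \cdot 0 + 5\right) = \frac{1}{11} - \left(0 + 5\right) = \frac{1}{11} - 5 = - \frac{54}{11}$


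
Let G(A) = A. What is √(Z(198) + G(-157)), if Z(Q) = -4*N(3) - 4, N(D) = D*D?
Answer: I*√197 ≈ 14.036*I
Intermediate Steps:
N(D) = D²
Z(Q) = -40 (Z(Q) = -4*3² - 4 = -4*9 - 4 = -36 - 4 = -40)
√(Z(198) + G(-157)) = √(-40 - 157) = √(-197) = I*√197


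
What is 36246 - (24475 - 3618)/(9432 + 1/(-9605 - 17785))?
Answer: 9363310220604/258342479 ≈ 36244.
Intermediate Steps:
36246 - (24475 - 3618)/(9432 + 1/(-9605 - 17785)) = 36246 - 20857/(9432 + 1/(-27390)) = 36246 - 20857/(9432 - 1/27390) = 36246 - 20857/258342479/27390 = 36246 - 20857*27390/258342479 = 36246 - 1*571273230/258342479 = 36246 - 571273230/258342479 = 9363310220604/258342479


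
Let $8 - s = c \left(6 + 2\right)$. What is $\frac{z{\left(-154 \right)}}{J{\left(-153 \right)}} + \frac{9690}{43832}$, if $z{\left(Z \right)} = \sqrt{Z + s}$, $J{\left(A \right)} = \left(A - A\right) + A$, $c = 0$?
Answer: $\frac{4845}{21916} - \frac{i \sqrt{146}}{153} \approx 0.22107 - 0.078974 i$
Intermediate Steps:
$J{\left(A \right)} = A$ ($J{\left(A \right)} = 0 + A = A$)
$s = 8$ ($s = 8 - 0 \left(6 + 2\right) = 8 - 0 \cdot 8 = 8 - 0 = 8 + 0 = 8$)
$z{\left(Z \right)} = \sqrt{8 + Z}$ ($z{\left(Z \right)} = \sqrt{Z + 8} = \sqrt{8 + Z}$)
$\frac{z{\left(-154 \right)}}{J{\left(-153 \right)}} + \frac{9690}{43832} = \frac{\sqrt{8 - 154}}{-153} + \frac{9690}{43832} = \sqrt{-146} \left(- \frac{1}{153}\right) + 9690 \cdot \frac{1}{43832} = i \sqrt{146} \left(- \frac{1}{153}\right) + \frac{4845}{21916} = - \frac{i \sqrt{146}}{153} + \frac{4845}{21916} = \frac{4845}{21916} - \frac{i \sqrt{146}}{153}$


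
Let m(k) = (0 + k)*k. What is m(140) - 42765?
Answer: -23165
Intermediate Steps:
m(k) = k² (m(k) = k*k = k²)
m(140) - 42765 = 140² - 42765 = 19600 - 42765 = -23165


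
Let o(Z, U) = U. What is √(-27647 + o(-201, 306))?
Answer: I*√27341 ≈ 165.35*I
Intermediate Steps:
√(-27647 + o(-201, 306)) = √(-27647 + 306) = √(-27341) = I*√27341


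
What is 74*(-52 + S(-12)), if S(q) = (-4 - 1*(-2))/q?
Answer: -11507/3 ≈ -3835.7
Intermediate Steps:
S(q) = -2/q (S(q) = (-4 + 2)/q = -2/q)
74*(-52 + S(-12)) = 74*(-52 - 2/(-12)) = 74*(-52 - 2*(-1/12)) = 74*(-52 + 1/6) = 74*(-311/6) = -11507/3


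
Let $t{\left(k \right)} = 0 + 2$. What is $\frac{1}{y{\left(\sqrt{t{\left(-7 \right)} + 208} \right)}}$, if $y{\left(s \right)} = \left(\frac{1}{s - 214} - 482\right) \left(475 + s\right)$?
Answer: $- \frac{695801104}{159156938094121} + \frac{21973141 \sqrt{210}}{2387354071411815} \approx -4.2384 \cdot 10^{-6}$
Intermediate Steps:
$t{\left(k \right)} = 2$
$y{\left(s \right)} = \left(-482 + \frac{1}{-214 + s}\right) \left(475 + s\right)$ ($y{\left(s \right)} = \left(\frac{1}{-214 + s} - 482\right) \left(475 + s\right) = \left(-482 + \frac{1}{-214 + s}\right) \left(475 + s\right)$)
$\frac{1}{y{\left(\sqrt{t{\left(-7 \right)} + 208} \right)}} = \frac{1}{\frac{1}{-214 + \sqrt{2 + 208}} \left(48995775 - 125801 \sqrt{2 + 208} - 482 \left(\sqrt{2 + 208}\right)^{2}\right)} = \frac{1}{\frac{1}{-214 + \sqrt{210}} \left(48995775 - 125801 \sqrt{210} - 482 \left(\sqrt{210}\right)^{2}\right)} = \frac{1}{\frac{1}{-214 + \sqrt{210}} \left(48995775 - 125801 \sqrt{210} - 101220\right)} = \frac{1}{\frac{1}{-214 + \sqrt{210}} \left(48894555 - 125801 \sqrt{210}\right)} = \frac{-214 + \sqrt{210}}{48894555 - 125801 \sqrt{210}}$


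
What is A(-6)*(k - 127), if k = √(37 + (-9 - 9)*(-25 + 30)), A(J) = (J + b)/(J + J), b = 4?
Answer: -127/6 + I*√53/6 ≈ -21.167 + 1.2134*I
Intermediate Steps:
A(J) = (4 + J)/(2*J) (A(J) = (J + 4)/(J + J) = (4 + J)/((2*J)) = (4 + J)*(1/(2*J)) = (4 + J)/(2*J))
k = I*√53 (k = √(37 - 18*5) = √(37 - 90) = √(-53) = I*√53 ≈ 7.2801*I)
A(-6)*(k - 127) = ((½)*(4 - 6)/(-6))*(I*√53 - 127) = ((½)*(-⅙)*(-2))*(-127 + I*√53) = (-127 + I*√53)/6 = -127/6 + I*√53/6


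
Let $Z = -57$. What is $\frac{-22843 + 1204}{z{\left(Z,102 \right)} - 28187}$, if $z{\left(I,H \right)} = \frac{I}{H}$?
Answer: $\frac{245242}{319459} \approx 0.76768$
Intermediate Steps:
$\frac{-22843 + 1204}{z{\left(Z,102 \right)} - 28187} = \frac{-22843 + 1204}{- \frac{57}{102} - 28187} = - \frac{21639}{\left(-57\right) \frac{1}{102} - 28187} = - \frac{21639}{- \frac{19}{34} - 28187} = - \frac{21639}{- \frac{958377}{34}} = \left(-21639\right) \left(- \frac{34}{958377}\right) = \frac{245242}{319459}$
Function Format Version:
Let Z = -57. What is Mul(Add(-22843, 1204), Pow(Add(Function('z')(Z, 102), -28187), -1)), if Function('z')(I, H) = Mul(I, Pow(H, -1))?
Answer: Rational(245242, 319459) ≈ 0.76768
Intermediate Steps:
Mul(Add(-22843, 1204), Pow(Add(Function('z')(Z, 102), -28187), -1)) = Mul(Add(-22843, 1204), Pow(Add(Mul(-57, Pow(102, -1)), -28187), -1)) = Mul(-21639, Pow(Add(Mul(-57, Rational(1, 102)), -28187), -1)) = Mul(-21639, Pow(Add(Rational(-19, 34), -28187), -1)) = Mul(-21639, Pow(Rational(-958377, 34), -1)) = Mul(-21639, Rational(-34, 958377)) = Rational(245242, 319459)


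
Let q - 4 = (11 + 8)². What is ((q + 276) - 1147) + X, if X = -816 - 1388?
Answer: -2710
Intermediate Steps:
q = 365 (q = 4 + (11 + 8)² = 4 + 19² = 4 + 361 = 365)
X = -2204
((q + 276) - 1147) + X = ((365 + 276) - 1147) - 2204 = (641 - 1147) - 2204 = -506 - 2204 = -2710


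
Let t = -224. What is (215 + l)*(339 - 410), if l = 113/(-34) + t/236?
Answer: -30013049/2006 ≈ -14962.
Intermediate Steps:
l = -8571/2006 (l = 113/(-34) - 224/236 = 113*(-1/34) - 224*1/236 = -113/34 - 56/59 = -8571/2006 ≈ -4.2727)
(215 + l)*(339 - 410) = (215 - 8571/2006)*(339 - 410) = (422719/2006)*(-71) = -30013049/2006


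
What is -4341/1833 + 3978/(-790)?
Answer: -1786844/241345 ≈ -7.4037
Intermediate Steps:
-4341/1833 + 3978/(-790) = -4341*1/1833 + 3978*(-1/790) = -1447/611 - 1989/395 = -1786844/241345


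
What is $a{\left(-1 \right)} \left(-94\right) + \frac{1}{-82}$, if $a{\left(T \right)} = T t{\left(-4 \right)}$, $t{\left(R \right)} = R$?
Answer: $- \frac{30833}{82} \approx -376.01$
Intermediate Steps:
$a{\left(T \right)} = - 4 T$ ($a{\left(T \right)} = T \left(-4\right) = - 4 T$)
$a{\left(-1 \right)} \left(-94\right) + \frac{1}{-82} = \left(-4\right) \left(-1\right) \left(-94\right) + \frac{1}{-82} = 4 \left(-94\right) - \frac{1}{82} = -376 - \frac{1}{82} = - \frac{30833}{82}$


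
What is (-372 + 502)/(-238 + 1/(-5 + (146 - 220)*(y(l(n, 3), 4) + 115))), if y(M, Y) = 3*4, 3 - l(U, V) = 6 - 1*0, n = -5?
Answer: -244478/447583 ≈ -0.54622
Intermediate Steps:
l(U, V) = -3 (l(U, V) = 3 - (6 - 1*0) = 3 - (6 + 0) = 3 - 1*6 = 3 - 6 = -3)
y(M, Y) = 12
(-372 + 502)/(-238 + 1/(-5 + (146 - 220)*(y(l(n, 3), 4) + 115))) = (-372 + 502)/(-238 + 1/(-5 + (146 - 220)*(12 + 115))) = 130/(-238 + 1/(-5 - 74*127)) = 130/(-238 + 1/(-5 - 9398)) = 130/(-238 + 1/(-9403)) = 130/(-238 - 1/9403) = 130/(-2237915/9403) = 130*(-9403/2237915) = -244478/447583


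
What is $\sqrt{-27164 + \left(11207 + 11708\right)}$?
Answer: $i \sqrt{4249} \approx 65.184 i$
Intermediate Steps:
$\sqrt{-27164 + \left(11207 + 11708\right)} = \sqrt{-27164 + 22915} = \sqrt{-4249} = i \sqrt{4249}$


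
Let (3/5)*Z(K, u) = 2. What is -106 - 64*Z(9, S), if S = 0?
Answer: -958/3 ≈ -319.33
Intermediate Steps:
Z(K, u) = 10/3 (Z(K, u) = (5/3)*2 = 10/3)
-106 - 64*Z(9, S) = -106 - 64*10/3 = -106 - 640/3 = -958/3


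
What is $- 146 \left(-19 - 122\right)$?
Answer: $20586$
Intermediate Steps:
$- 146 \left(-19 - 122\right) = \left(-146\right) \left(-141\right) = 20586$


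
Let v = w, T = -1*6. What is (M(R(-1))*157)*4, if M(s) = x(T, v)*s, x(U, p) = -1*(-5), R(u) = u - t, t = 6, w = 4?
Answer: -21980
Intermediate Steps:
T = -6
v = 4
R(u) = -6 + u (R(u) = u - 1*6 = u - 6 = -6 + u)
x(U, p) = 5
M(s) = 5*s
(M(R(-1))*157)*4 = ((5*(-6 - 1))*157)*4 = ((5*(-7))*157)*4 = -35*157*4 = -5495*4 = -21980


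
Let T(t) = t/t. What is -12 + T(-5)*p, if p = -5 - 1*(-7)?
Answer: -10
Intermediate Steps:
T(t) = 1
p = 2 (p = -5 + 7 = 2)
-12 + T(-5)*p = -12 + 1*2 = -12 + 2 = -10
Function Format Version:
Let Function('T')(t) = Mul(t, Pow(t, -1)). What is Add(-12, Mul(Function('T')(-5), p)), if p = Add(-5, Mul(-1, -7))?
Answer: -10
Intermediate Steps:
Function('T')(t) = 1
p = 2 (p = Add(-5, 7) = 2)
Add(-12, Mul(Function('T')(-5), p)) = Add(-12, Mul(1, 2)) = Add(-12, 2) = -10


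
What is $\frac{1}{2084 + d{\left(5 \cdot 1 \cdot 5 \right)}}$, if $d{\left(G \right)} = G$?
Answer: $\frac{1}{2109} \approx 0.00047416$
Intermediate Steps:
$\frac{1}{2084 + d{\left(5 \cdot 1 \cdot 5 \right)}} = \frac{1}{2084 + 5 \cdot 1 \cdot 5} = \frac{1}{2084 + 5 \cdot 5} = \frac{1}{2084 + 25} = \frac{1}{2109}$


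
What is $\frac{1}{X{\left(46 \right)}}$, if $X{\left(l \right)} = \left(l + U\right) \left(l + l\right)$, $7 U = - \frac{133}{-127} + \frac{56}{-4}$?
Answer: $\frac{127}{515844} \approx 0.0002462$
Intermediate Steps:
$U = - \frac{235}{127}$ ($U = \frac{- \frac{133}{-127} + \frac{56}{-4}}{7} = \frac{\left(-133\right) \left(- \frac{1}{127}\right) + 56 \left(- \frac{1}{4}\right)}{7} = \frac{\frac{133}{127} - 14}{7} = \frac{1}{7} \left(- \frac{1645}{127}\right) = - \frac{235}{127} \approx -1.8504$)
$X{\left(l \right)} = 2 l \left(- \frac{235}{127} + l\right)$ ($X{\left(l \right)} = \left(l - \frac{235}{127}\right) \left(l + l\right) = \left(- \frac{235}{127} + l\right) 2 l = 2 l \left(- \frac{235}{127} + l\right)$)
$\frac{1}{X{\left(46 \right)}} = \frac{1}{\frac{2}{127} \cdot 46 \left(-235 + 127 \cdot 46\right)} = \frac{1}{\frac{2}{127} \cdot 46 \left(-235 + 5842\right)} = \frac{1}{\frac{2}{127} \cdot 46 \cdot 5607} = \frac{1}{\frac{515844}{127}} = \frac{127}{515844}$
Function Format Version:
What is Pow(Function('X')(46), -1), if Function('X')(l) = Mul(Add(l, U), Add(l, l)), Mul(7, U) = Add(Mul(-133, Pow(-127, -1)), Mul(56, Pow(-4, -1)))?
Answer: Rational(127, 515844) ≈ 0.00024620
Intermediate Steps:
U = Rational(-235, 127) (U = Mul(Rational(1, 7), Add(Mul(-133, Pow(-127, -1)), Mul(56, Pow(-4, -1)))) = Mul(Rational(1, 7), Add(Mul(-133, Rational(-1, 127)), Mul(56, Rational(-1, 4)))) = Mul(Rational(1, 7), Add(Rational(133, 127), -14)) = Mul(Rational(1, 7), Rational(-1645, 127)) = Rational(-235, 127) ≈ -1.8504)
Function('X')(l) = Mul(2, l, Add(Rational(-235, 127), l)) (Function('X')(l) = Mul(Add(l, Rational(-235, 127)), Add(l, l)) = Mul(Add(Rational(-235, 127), l), Mul(2, l)) = Mul(2, l, Add(Rational(-235, 127), l)))
Pow(Function('X')(46), -1) = Pow(Mul(Rational(2, 127), 46, Add(-235, Mul(127, 46))), -1) = Pow(Mul(Rational(2, 127), 46, Add(-235, 5842)), -1) = Pow(Mul(Rational(2, 127), 46, 5607), -1) = Pow(Rational(515844, 127), -1) = Rational(127, 515844)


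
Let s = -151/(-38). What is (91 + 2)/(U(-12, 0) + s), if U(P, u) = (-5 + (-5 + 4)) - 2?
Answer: -1178/51 ≈ -23.098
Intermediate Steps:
s = 151/38 (s = -151*(-1/38) = 151/38 ≈ 3.9737)
U(P, u) = -8 (U(P, u) = (-5 - 1) - 2 = -6 - 2 = -8)
(91 + 2)/(U(-12, 0) + s) = (91 + 2)/(-8 + 151/38) = 93/(-153/38) = 93*(-38/153) = -1178/51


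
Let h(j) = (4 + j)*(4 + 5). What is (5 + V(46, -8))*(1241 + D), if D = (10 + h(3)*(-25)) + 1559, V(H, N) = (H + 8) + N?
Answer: 62985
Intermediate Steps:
h(j) = 36 + 9*j (h(j) = (4 + j)*9 = 36 + 9*j)
V(H, N) = 8 + H + N (V(H, N) = (8 + H) + N = 8 + H + N)
D = -6 (D = (10 + (36 + 9*3)*(-25)) + 1559 = (10 + (36 + 27)*(-25)) + 1559 = (10 + 63*(-25)) + 1559 = (10 - 1575) + 1559 = -1565 + 1559 = -6)
(5 + V(46, -8))*(1241 + D) = (5 + (8 + 46 - 8))*(1241 - 6) = (5 + 46)*1235 = 51*1235 = 62985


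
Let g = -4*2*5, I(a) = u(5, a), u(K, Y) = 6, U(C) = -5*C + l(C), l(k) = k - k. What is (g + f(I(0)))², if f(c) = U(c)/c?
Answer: 2025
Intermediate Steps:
l(k) = 0
U(C) = -5*C (U(C) = -5*C + 0 = -5*C)
I(a) = 6
g = -40 (g = -8*5 = -40)
f(c) = -5 (f(c) = (-5*c)/c = -5)
(g + f(I(0)))² = (-40 - 5)² = (-45)² = 2025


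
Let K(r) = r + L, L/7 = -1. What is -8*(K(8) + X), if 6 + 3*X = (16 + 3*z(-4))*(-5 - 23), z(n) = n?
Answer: 920/3 ≈ 306.67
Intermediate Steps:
L = -7 (L = 7*(-1) = -7)
K(r) = -7 + r (K(r) = r - 7 = -7 + r)
X = -118/3 (X = -2 + ((16 + 3*(-4))*(-5 - 23))/3 = -2 + ((16 - 12)*(-28))/3 = -2 + (4*(-28))/3 = -2 + (1/3)*(-112) = -2 - 112/3 = -118/3 ≈ -39.333)
-8*(K(8) + X) = -8*((-7 + 8) - 118/3) = -8*(1 - 118/3) = -8*(-115/3) = 920/3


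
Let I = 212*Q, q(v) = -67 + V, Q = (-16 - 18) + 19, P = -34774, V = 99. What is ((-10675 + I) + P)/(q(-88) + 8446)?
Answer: -48629/8478 ≈ -5.7359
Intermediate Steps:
Q = -15 (Q = -34 + 19 = -15)
q(v) = 32 (q(v) = -67 + 99 = 32)
I = -3180 (I = 212*(-15) = -3180)
((-10675 + I) + P)/(q(-88) + 8446) = ((-10675 - 3180) - 34774)/(32 + 8446) = (-13855 - 34774)/8478 = -48629*1/8478 = -48629/8478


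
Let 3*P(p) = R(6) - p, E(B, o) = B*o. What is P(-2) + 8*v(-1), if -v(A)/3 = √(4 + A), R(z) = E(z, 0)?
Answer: ⅔ - 24*√3 ≈ -40.903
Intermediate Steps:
R(z) = 0 (R(z) = z*0 = 0)
v(A) = -3*√(4 + A)
P(p) = -p/3 (P(p) = (0 - p)/3 = (-p)/3 = -p/3)
P(-2) + 8*v(-1) = -⅓*(-2) + 8*(-3*√(4 - 1)) = ⅔ + 8*(-3*√3) = ⅔ - 24*√3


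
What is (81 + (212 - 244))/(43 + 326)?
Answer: 49/369 ≈ 0.13279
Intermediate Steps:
(81 + (212 - 244))/(43 + 326) = (81 - 32)/369 = 49*(1/369) = 49/369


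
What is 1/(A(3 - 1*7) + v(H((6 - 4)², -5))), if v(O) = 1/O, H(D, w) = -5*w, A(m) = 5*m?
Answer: -25/499 ≈ -0.050100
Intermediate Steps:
1/(A(3 - 1*7) + v(H((6 - 4)², -5))) = 1/(5*(3 - 1*7) + 1/(-5*(-5))) = 1/(5*(3 - 7) + 1/25) = 1/(5*(-4) + 1/25) = 1/(-20 + 1/25) = 1/(-499/25) = -25/499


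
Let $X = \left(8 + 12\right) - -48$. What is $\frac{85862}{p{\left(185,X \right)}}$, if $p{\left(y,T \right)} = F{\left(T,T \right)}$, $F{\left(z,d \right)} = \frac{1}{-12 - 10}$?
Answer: $-1888964$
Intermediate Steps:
$F{\left(z,d \right)} = - \frac{1}{22}$ ($F{\left(z,d \right)} = \frac{1}{-22} = - \frac{1}{22}$)
$X = 68$ ($X = 20 + 48 = 68$)
$p{\left(y,T \right)} = - \frac{1}{22}$
$\frac{85862}{p{\left(185,X \right)}} = \frac{85862}{- \frac{1}{22}} = 85862 \left(-22\right) = -1888964$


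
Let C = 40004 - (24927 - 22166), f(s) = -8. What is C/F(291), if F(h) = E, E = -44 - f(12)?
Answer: -37243/36 ≈ -1034.5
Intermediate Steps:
C = 37243 (C = 40004 - 1*2761 = 40004 - 2761 = 37243)
E = -36 (E = -44 - 1*(-8) = -44 + 8 = -36)
F(h) = -36
C/F(291) = 37243/(-36) = 37243*(-1/36) = -37243/36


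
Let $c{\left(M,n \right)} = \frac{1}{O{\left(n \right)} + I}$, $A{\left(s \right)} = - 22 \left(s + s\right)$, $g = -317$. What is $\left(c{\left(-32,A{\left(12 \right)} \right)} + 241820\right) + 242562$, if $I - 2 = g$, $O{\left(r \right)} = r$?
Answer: $\frac{408334025}{843} \approx 4.8438 \cdot 10^{5}$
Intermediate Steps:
$A{\left(s \right)} = - 44 s$ ($A{\left(s \right)} = - 22 \cdot 2 s = - 44 s$)
$I = -315$ ($I = 2 - 317 = -315$)
$c{\left(M,n \right)} = \frac{1}{-315 + n}$ ($c{\left(M,n \right)} = \frac{1}{n - 315} = \frac{1}{-315 + n}$)
$\left(c{\left(-32,A{\left(12 \right)} \right)} + 241820\right) + 242562 = \left(\frac{1}{-315 - 528} + 241820\right) + 242562 = \left(\frac{1}{-843} + 241820\right) + 242562 = \left(- \frac{1}{843} + 241820\right) + 242562 = \frac{203854259}{843} + 242562 = \frac{408334025}{843}$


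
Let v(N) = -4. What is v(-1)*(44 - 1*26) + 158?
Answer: 86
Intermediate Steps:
v(-1)*(44 - 1*26) + 158 = -4*(44 - 1*26) + 158 = -4*(44 - 26) + 158 = -4*18 + 158 = -72 + 158 = 86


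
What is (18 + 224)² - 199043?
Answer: -140479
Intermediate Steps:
(18 + 224)² - 199043 = 242² - 199043 = 58564 - 199043 = -140479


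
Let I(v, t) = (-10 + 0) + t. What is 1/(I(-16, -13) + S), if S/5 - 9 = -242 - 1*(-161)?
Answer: -1/383 ≈ -0.0026110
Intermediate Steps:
S = -360 (S = 45 + 5*(-242 - 1*(-161)) = 45 + 5*(-242 + 161) = 45 + 5*(-81) = 45 - 405 = -360)
I(v, t) = -10 + t
1/(I(-16, -13) + S) = 1/((-10 - 13) - 360) = 1/(-23 - 360) = 1/(-383) = -1/383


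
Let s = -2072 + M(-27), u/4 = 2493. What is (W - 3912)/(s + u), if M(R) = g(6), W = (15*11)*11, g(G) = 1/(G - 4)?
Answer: -1398/5267 ≈ -0.26543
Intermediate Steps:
u = 9972 (u = 4*2493 = 9972)
g(G) = 1/(-4 + G)
W = 1815 (W = 165*11 = 1815)
M(R) = 1/2 (M(R) = 1/(-4 + 6) = 1/2)
s = -4143/2 (s = -2072 + 1/2 = -4143/2 ≈ -2071.5)
(W - 3912)/(s + u) = (1815 - 3912)/(-4143/2 + 9972) = -2097/15801/2 = -2097*2/15801 = -1398/5267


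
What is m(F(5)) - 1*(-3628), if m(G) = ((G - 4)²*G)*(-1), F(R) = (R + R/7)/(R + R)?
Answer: 1242100/343 ≈ 3621.3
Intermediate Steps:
F(R) = 4/7 (F(R) = (R + R*(⅐))/((2*R)) = (R + R/7)*(1/(2*R)) = (8*R/7)*(1/(2*R)) = 4/7)
m(G) = -G*(-4 + G)² (m(G) = ((-4 + G)²*G)*(-1) = (G*(-4 + G)²)*(-1) = -G*(-4 + G)²)
m(F(5)) - 1*(-3628) = -1*4/7*(-4 + 4/7)² - 1*(-3628) = -1*4/7*(-24/7)² + 3628 = -1*4/7*576/49 + 3628 = -2304/343 + 3628 = 1242100/343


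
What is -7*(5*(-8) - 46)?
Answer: 602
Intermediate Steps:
-7*(5*(-8) - 46) = -7*(-40 - 46) = -7*(-86) = 602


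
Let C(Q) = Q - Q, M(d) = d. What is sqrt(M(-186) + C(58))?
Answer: I*sqrt(186) ≈ 13.638*I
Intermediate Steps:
C(Q) = 0
sqrt(M(-186) + C(58)) = sqrt(-186 + 0) = sqrt(-186) = I*sqrt(186)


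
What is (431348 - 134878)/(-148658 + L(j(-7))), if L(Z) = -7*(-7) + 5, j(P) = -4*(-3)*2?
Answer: -148235/74302 ≈ -1.9950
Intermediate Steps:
j(P) = 24 (j(P) = 12*2 = 24)
L(Z) = 54 (L(Z) = 49 + 5 = 54)
(431348 - 134878)/(-148658 + L(j(-7))) = (431348 - 134878)/(-148658 + 54) = 296470/(-148604) = 296470*(-1/148604) = -148235/74302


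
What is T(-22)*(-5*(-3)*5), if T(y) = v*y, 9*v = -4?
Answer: 2200/3 ≈ 733.33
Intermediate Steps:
v = -4/9 (v = (⅑)*(-4) = -4/9 ≈ -0.44444)
T(y) = -4*y/9
T(-22)*(-5*(-3)*5) = (-4/9*(-22))*(-5*(-3)*5) = 88*(15*5)/9 = (88/9)*75 = 2200/3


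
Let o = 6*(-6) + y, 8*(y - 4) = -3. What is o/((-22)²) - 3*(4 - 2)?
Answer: -23491/3872 ≈ -6.0669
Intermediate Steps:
y = 29/8 (y = 4 + (⅛)*(-3) = 4 - 3/8 = 29/8 ≈ 3.6250)
o = -259/8 (o = 6*(-6) + 29/8 = -36 + 29/8 = -259/8 ≈ -32.375)
o/((-22)²) - 3*(4 - 2) = -259/8/(-22)² - 3*(4 - 2) = -259/8/484 - 3*2 = (1/484)*(-259/8) - 6 = -259/3872 - 6 = -23491/3872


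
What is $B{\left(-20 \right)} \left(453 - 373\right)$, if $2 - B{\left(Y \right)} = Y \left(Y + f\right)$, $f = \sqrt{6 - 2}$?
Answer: $-28640$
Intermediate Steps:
$f = 2$ ($f = \sqrt{4} = 2$)
$B{\left(Y \right)} = 2 - Y \left(2 + Y\right)$ ($B{\left(Y \right)} = 2 - Y \left(Y + 2\right) = 2 - Y \left(2 + Y\right)$)
$B{\left(-20 \right)} \left(453 - 373\right) = \left(2 - \left(-20\right)^{2} - -40\right) \left(453 - 373\right) = \left(2 - 400 + 40\right) 80 = \left(-358\right) 80 = -28640$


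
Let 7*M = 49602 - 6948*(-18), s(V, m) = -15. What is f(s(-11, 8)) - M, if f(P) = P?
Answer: -174771/7 ≈ -24967.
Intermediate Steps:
M = 174666/7 (M = (49602 - 6948*(-18))/7 = (49602 + 125064)/7 = (1/7)*174666 = 174666/7 ≈ 24952.)
f(s(-11, 8)) - M = -15 - 1*174666/7 = -15 - 174666/7 = -174771/7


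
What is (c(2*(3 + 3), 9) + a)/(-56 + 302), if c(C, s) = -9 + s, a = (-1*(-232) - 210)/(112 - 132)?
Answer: -11/2460 ≈ -0.0044715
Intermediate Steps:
a = -11/10 (a = (232 - 210)/(-20) = 22*(-1/20) = -11/10 ≈ -1.1000)
(c(2*(3 + 3), 9) + a)/(-56 + 302) = ((-9 + 9) - 11/10)/(-56 + 302) = (0 - 11/10)/246 = -11/10*1/246 = -11/2460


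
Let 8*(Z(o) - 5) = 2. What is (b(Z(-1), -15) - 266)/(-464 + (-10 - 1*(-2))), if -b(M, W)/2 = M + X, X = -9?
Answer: 517/944 ≈ 0.54767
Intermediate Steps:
Z(o) = 21/4 (Z(o) = 5 + (⅛)*2 = 5 + ¼ = 21/4)
b(M, W) = 18 - 2*M (b(M, W) = -2*(M - 9) = -2*(-9 + M) = 18 - 2*M)
(b(Z(-1), -15) - 266)/(-464 + (-10 - 1*(-2))) = ((18 - 2*21/4) - 266)/(-464 + (-10 - 1*(-2))) = ((18 - 21/2) - 266)/(-464 + (-10 + 2)) = (15/2 - 266)/(-464 - 8) = -517/2/(-472) = -517/2*(-1/472) = 517/944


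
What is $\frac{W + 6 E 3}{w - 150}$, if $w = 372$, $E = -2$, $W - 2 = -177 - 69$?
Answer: $- \frac{140}{111} \approx -1.2613$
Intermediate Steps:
$W = -244$ ($W = 2 - 246 = -244$)
$\frac{W + 6 E 3}{w - 150} = \frac{-244 + 6 \left(-2\right) 3}{372 - 150} = \frac{-244 - 36}{222} = \left(-244 - 36\right) \frac{1}{222} = \left(-280\right) \frac{1}{222} = - \frac{140}{111}$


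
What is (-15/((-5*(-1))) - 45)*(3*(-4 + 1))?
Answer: 432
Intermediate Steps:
(-15/((-5*(-1))) - 45)*(3*(-4 + 1)) = (-15/5 - 45)*(3*(-3)) = (-15*⅕ - 45)*(-9) = (-3 - 45)*(-9) = -48*(-9) = 432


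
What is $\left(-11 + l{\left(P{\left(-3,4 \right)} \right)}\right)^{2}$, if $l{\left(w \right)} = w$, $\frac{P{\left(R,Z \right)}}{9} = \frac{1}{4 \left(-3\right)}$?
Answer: $\frac{2209}{16} \approx 138.06$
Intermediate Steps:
$P{\left(R,Z \right)} = - \frac{3}{4}$ ($P{\left(R,Z \right)} = \frac{9}{4 \left(-3\right)} = \frac{9}{-12} = 9 \left(- \frac{1}{12}\right) = - \frac{3}{4}$)
$\left(-11 + l{\left(P{\left(-3,4 \right)} \right)}\right)^{2} = \left(-11 - \frac{3}{4}\right)^{2} = \left(- \frac{47}{4}\right)^{2} = \frac{2209}{16}$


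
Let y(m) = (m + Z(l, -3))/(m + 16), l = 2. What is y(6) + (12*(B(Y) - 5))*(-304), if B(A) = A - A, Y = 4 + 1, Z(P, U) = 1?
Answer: 401287/22 ≈ 18240.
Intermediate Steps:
Y = 5
B(A) = 0
y(m) = (1 + m)/(16 + m) (y(m) = (m + 1)/(m + 16) = (1 + m)/(16 + m))
y(6) + (12*(B(Y) - 5))*(-304) = (1 + 6)/(16 + 6) + (12*(0 - 5))*(-304) = 7/22 + (12*(-5))*(-304) = (1/22)*7 - 60*(-304) = 7/22 + 18240 = 401287/22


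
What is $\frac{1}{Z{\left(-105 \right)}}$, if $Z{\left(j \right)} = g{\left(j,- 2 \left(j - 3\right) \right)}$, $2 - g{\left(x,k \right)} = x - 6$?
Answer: $\frac{1}{113} \approx 0.0088496$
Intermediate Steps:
$g{\left(x,k \right)} = 8 - x$ ($g{\left(x,k \right)} = 2 - \left(x - 6\right) = 2 - \left(-6 + x\right) = 8 - x$)
$Z{\left(j \right)} = 8 - j$
$\frac{1}{Z{\left(-105 \right)}} = \frac{1}{8 - -105} = \frac{1}{8 + 105} = \frac{1}{113}$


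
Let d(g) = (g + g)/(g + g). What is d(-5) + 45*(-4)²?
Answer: 721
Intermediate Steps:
d(g) = 1 (d(g) = (2*g)/((2*g)) = (2*g)*(1/(2*g)) = 1)
d(-5) + 45*(-4)² = 1 + 45*(-4)² = 1 + 45*16 = 1 + 720 = 721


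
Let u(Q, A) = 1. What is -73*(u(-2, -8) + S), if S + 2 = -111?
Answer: 8176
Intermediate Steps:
S = -113 (S = -2 - 111 = -113)
-73*(u(-2, -8) + S) = -73*(1 - 113) = -73*(-112) = 8176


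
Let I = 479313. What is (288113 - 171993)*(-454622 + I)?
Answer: 2867118920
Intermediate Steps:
(288113 - 171993)*(-454622 + I) = (288113 - 171993)*(-454622 + 479313) = 116120*24691 = 2867118920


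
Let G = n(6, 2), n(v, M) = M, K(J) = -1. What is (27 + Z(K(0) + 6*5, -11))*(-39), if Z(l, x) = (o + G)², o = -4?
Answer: -1209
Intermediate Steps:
G = 2
Z(l, x) = 4 (Z(l, x) = (-4 + 2)² = (-2)² = 4)
(27 + Z(K(0) + 6*5, -11))*(-39) = (27 + 4)*(-39) = 31*(-39) = -1209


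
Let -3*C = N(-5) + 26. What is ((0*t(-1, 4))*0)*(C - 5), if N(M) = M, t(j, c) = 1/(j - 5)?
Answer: 0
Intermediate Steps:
t(j, c) = 1/(-5 + j)
C = -7 (C = -(-5 + 26)/3 = -⅓*21 = -7)
((0*t(-1, 4))*0)*(C - 5) = ((0/(-5 - 1))*0)*(-7 - 5) = ((0/(-6))*0)*(-12) = ((0*(-⅙))*0)*(-12) = (0*0)*(-12) = 0*(-12) = 0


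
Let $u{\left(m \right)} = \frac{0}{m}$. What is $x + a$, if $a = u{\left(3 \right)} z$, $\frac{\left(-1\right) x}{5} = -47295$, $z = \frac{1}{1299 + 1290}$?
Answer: $236475$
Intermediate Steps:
$z = \frac{1}{2589} \approx 0.00038625$
$x = 236475$ ($x = \left(-5\right) \left(-47295\right) = 236475$)
$u{\left(m \right)} = 0$
$a = 0$ ($a = 0 \cdot \frac{1}{2589} = 0$)
$x + a = 236475 + 0 = 236475$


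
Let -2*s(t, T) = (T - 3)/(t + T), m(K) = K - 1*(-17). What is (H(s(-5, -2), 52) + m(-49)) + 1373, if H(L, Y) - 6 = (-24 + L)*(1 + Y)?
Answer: 785/14 ≈ 56.071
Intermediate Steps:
m(K) = 17 + K (m(K) = K + 17 = 17 + K)
s(t, T) = -(-3 + T)/(2*(T + t)) (s(t, T) = -(T - 3)/(2*(t + T)) = -(-3 + T)/(2*(T + t)))
H(L, Y) = 6 + (1 + Y)*(-24 + L) (H(L, Y) = 6 + (-24 + L)*(1 + Y) = 6 + (1 + Y)*(-24 + L))
(H(s(-5, -2), 52) + m(-49)) + 1373 = ((-18 + (3 - 1*(-2))/(2*(-2 - 5)) - 24*52 + ((3 - 1*(-2))/(2*(-2 - 5)))*52) + (17 - 49)) + 1373 = ((-18 + (½)*(3 + 2)/(-7) - 1248 + ((½)*(3 + 2)/(-7))*52) - 32) + 1373 = ((-18 + (½)*(-⅐)*5 - 1248 + ((½)*(-⅐)*5)*52) - 32) + 1373 = ((-18 - 5/14 - 1248 - 5/14*52) - 32) + 1373 = ((-18 - 5/14 - 1248 - 130/7) - 32) + 1373 = (-17989/14 - 32) + 1373 = -18437/14 + 1373 = 785/14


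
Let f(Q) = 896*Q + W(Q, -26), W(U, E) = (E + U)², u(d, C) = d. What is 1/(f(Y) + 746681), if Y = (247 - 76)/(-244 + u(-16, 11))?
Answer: 67600/50483838201 ≈ 1.3390e-6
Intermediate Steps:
Y = -171/260 (Y = (247 - 76)/(-244 - 16) = 171/(-260) = 171*(-1/260) = -171/260 ≈ -0.65769)
f(Q) = (-26 + Q)² + 896*Q (f(Q) = 896*Q + (-26 + Q)² = (-26 + Q)² + 896*Q)
1/(f(Y) + 746681) = 1/(((-26 - 171/260)² + 896*(-171/260)) + 746681) = 1/(((-6931/260)² - 38304/65) + 746681) = 1/((48038761/67600 - 38304/65) + 746681) = 1/(8202601/67600 + 746681) = 1/(50483838201/67600) = 67600/50483838201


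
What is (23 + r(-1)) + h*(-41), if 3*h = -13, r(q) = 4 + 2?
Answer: 620/3 ≈ 206.67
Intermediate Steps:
r(q) = 6
h = -13/3 (h = (⅓)*(-13) = -13/3 ≈ -4.3333)
(23 + r(-1)) + h*(-41) = (23 + 6) - 13/3*(-41) = 29 + 533/3 = 620/3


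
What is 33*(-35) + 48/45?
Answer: -17309/15 ≈ -1153.9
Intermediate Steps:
33*(-35) + 48/45 = -1155 + 48*(1/45) = -1155 + 16/15 = -17309/15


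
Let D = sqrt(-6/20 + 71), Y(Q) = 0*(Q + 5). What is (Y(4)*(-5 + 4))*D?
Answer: 0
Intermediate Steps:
Y(Q) = 0 (Y(Q) = 0*(5 + Q) = 0)
D = sqrt(7070)/10 (D = sqrt(-6*1/20 + 71) = sqrt(-3/10 + 71) = sqrt(707/10) = sqrt(7070)/10 ≈ 8.4083)
(Y(4)*(-5 + 4))*D = (0*(-5 + 4))*(sqrt(7070)/10) = (0*(-1))*(sqrt(7070)/10) = 0*(sqrt(7070)/10) = 0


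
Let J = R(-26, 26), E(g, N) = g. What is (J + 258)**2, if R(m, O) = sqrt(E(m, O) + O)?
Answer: 66564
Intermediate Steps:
R(m, O) = sqrt(O + m) (R(m, O) = sqrt(m + O) = sqrt(O + m))
J = 0 (J = sqrt(26 - 26) = sqrt(0) = 0)
(J + 258)**2 = (0 + 258)**2 = 258**2 = 66564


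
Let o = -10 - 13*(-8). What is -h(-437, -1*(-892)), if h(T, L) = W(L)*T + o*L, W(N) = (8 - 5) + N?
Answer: 307267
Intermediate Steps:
W(N) = 3 + N
o = 94 (o = -10 + 104 = 94)
h(T, L) = 94*L + T*(3 + L) (h(T, L) = (3 + L)*T + 94*L = T*(3 + L) + 94*L = 94*L + T*(3 + L))
-h(-437, -1*(-892)) = -(94*(-1*(-892)) - 437*(3 - 1*(-892))) = -(94*892 - 437*(3 + 892)) = -(83848 - 437*895) = -(83848 - 391115) = -1*(-307267) = 307267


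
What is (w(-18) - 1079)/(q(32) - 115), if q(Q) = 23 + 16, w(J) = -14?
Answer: 1093/76 ≈ 14.382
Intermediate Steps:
q(Q) = 39
(w(-18) - 1079)/(q(32) - 115) = (-14 - 1079)/(39 - 115) = -1093/(-76) = -1093*(-1/76) = 1093/76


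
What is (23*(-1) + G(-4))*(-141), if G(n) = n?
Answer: 3807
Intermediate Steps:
(23*(-1) + G(-4))*(-141) = (23*(-1) - 4)*(-141) = (-23 - 4)*(-141) = -27*(-141) = 3807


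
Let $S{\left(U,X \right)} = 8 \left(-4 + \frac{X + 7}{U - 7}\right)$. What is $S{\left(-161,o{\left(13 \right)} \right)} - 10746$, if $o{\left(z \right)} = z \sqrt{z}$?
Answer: $- \frac{32335}{3} - \frac{13 \sqrt{13}}{21} \approx -10781.0$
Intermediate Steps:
$o{\left(z \right)} = z^{\frac{3}{2}}$
$S{\left(U,X \right)} = -32 + \frac{8 \left(7 + X\right)}{-7 + U}$ ($S{\left(U,X \right)} = 8 \left(-4 + \frac{7 + X}{-7 + U}\right) = -32 + \frac{8 \left(7 + X\right)}{-7 + U}$)
$S{\left(-161,o{\left(13 \right)} \right)} - 10746 = \frac{8 \left(35 + 13^{\frac{3}{2}} - -644\right)}{-7 - 161} - 10746 = \frac{8 \left(35 + 13 \sqrt{13} + 644\right)}{-168} - 10746 = 8 \left(- \frac{1}{168}\right) \left(679 + 13 \sqrt{13}\right) - 10746 = \left(- \frac{97}{3} - \frac{13 \sqrt{13}}{21}\right) - 10746 = - \frac{32335}{3} - \frac{13 \sqrt{13}}{21}$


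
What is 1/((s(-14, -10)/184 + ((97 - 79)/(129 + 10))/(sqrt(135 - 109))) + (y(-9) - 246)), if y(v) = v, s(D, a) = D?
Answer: -542273464772/138320992083229 - 10588464*sqrt(26)/138320992083229 ≈ -0.0039208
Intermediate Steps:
1/((s(-14, -10)/184 + ((97 - 79)/(129 + 10))/(sqrt(135 - 109))) + (y(-9) - 246)) = 1/((-14/184 + ((97 - 79)/(129 + 10))/(sqrt(135 - 109))) + (-9 - 246)) = 1/((-14*1/184 + (18/139)/(sqrt(26))) - 255) = 1/((-7/92 + (18*(1/139))*(sqrt(26)/26)) - 255) = 1/((-7/92 + 18*(sqrt(26)/26)/139) - 255) = 1/((-7/92 + 9*sqrt(26)/1807) - 255) = 1/(-23467/92 + 9*sqrt(26)/1807)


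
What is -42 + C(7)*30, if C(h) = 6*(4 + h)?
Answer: 1938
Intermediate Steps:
C(h) = 24 + 6*h
-42 + C(7)*30 = -42 + (24 + 6*7)*30 = -42 + (24 + 42)*30 = -42 + 66*30 = -42 + 1980 = 1938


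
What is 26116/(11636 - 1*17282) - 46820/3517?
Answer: -178097846/9928491 ≈ -17.938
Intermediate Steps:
26116/(11636 - 1*17282) - 46820/3517 = 26116/(11636 - 17282) - 46820*1/3517 = 26116/(-5646) - 46820/3517 = 26116*(-1/5646) - 46820/3517 = -13058/2823 - 46820/3517 = -178097846/9928491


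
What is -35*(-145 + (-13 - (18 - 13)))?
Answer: 5705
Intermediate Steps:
-35*(-145 + (-13 - (18 - 13))) = -35*(-145 + (-13 - 1*5)) = -35*(-145 + (-13 - 5)) = -35*(-145 - 18) = -35*(-163) = 5705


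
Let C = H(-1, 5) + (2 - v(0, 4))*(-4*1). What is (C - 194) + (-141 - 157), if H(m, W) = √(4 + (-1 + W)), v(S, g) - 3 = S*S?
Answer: -488 + 2*√2 ≈ -485.17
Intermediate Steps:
v(S, g) = 3 + S² (v(S, g) = 3 + S*S = 3 + S²)
H(m, W) = √(3 + W)
C = 4 + 2*√2 (C = √(3 + 5) + (2 - (3 + 0²))*(-4*1) = √8 + (2 - (3 + 0))*(-4) = 2*√2 + (2 - 1*3)*(-4) = 2*√2 + (2 - 3)*(-4) = 2*√2 - 1*(-4) = 2*√2 + 4 = 4 + 2*√2 ≈ 6.8284)
(C - 194) + (-141 - 157) = ((4 + 2*√2) - 194) + (-141 - 157) = (-190 + 2*√2) - 298 = -488 + 2*√2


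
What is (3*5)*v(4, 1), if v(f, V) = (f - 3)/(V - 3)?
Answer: -15/2 ≈ -7.5000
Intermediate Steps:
v(f, V) = (-3 + f)/(-3 + V)
(3*5)*v(4, 1) = (3*5)*((-3 + 4)/(-3 + 1)) = 15*(1/(-2)) = 15*(-½*1) = 15*(-½) = -15/2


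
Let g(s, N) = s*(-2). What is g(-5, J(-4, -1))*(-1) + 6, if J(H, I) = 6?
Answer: -4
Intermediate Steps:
g(s, N) = -2*s
g(-5, J(-4, -1))*(-1) + 6 = -2*(-5)*(-1) + 6 = 10*(-1) + 6 = -10 + 6 = -4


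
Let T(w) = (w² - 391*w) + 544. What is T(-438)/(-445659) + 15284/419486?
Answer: -72866476900/93473855637 ≈ -0.77954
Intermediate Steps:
T(w) = 544 + w² - 391*w
T(-438)/(-445659) + 15284/419486 = (544 + (-438)² - 391*(-438))/(-445659) + 15284/419486 = (544 + 191844 + 171258)*(-1/445659) + 15284*(1/419486) = 363646*(-1/445659) + 7642/209743 = -363646/445659 + 7642/209743 = -72866476900/93473855637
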